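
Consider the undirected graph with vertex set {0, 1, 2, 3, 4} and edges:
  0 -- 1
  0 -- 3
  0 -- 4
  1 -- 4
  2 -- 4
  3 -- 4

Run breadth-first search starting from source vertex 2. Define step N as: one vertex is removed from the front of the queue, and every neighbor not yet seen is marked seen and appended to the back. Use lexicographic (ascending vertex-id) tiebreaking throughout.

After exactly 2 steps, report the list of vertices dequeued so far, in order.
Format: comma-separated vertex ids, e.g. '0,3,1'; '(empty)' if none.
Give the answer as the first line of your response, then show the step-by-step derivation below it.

2,4

step 1: dequeue 2; queue=[4]; order=2
step 2: dequeue 4; queue=[0,1,3]; order=2,4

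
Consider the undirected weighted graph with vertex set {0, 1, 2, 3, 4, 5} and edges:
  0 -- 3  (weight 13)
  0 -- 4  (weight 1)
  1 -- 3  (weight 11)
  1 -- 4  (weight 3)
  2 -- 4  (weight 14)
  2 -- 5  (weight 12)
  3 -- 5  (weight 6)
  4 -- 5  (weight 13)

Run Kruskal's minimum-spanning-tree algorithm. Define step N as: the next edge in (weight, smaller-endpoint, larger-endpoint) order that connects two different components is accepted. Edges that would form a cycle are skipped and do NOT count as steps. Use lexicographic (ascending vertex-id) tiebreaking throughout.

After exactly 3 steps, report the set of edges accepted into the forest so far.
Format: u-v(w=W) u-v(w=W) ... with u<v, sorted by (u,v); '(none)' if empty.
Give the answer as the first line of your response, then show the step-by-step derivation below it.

0-4(w=1) 1-4(w=3) 3-5(w=6)

step 1: add edge 0-4 (w=1); MST = {0-4(w=1)}
step 2: add edge 1-4 (w=3); MST = {0-4(w=1) 1-4(w=3)}
step 3: add edge 3-5 (w=6); MST = {0-4(w=1) 1-4(w=3) 3-5(w=6)}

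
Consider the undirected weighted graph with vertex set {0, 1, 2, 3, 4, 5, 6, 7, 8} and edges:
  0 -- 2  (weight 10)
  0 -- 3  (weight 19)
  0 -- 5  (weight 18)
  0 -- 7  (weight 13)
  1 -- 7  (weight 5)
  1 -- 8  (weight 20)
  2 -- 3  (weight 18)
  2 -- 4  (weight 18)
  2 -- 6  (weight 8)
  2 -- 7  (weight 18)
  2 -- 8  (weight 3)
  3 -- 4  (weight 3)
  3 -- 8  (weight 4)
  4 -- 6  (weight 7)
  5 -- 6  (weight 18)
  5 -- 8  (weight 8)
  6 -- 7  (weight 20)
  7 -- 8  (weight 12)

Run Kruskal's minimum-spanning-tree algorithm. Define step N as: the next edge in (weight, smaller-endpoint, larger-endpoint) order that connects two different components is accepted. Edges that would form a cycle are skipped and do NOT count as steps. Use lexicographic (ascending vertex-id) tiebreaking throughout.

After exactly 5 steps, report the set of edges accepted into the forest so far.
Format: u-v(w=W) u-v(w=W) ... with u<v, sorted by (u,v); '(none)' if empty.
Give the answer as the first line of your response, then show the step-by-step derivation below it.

1-7(w=5) 2-8(w=3) 3-4(w=3) 3-8(w=4) 4-6(w=7)

step 1: add edge 2-8 (w=3); MST = {2-8(w=3)}
step 2: add edge 3-4 (w=3); MST = {2-8(w=3) 3-4(w=3)}
step 3: add edge 3-8 (w=4); MST = {2-8(w=3) 3-4(w=3) 3-8(w=4)}
step 4: add edge 1-7 (w=5); MST = {1-7(w=5) 2-8(w=3) 3-4(w=3) 3-8(w=4)}
step 5: add edge 4-6 (w=7); MST = {1-7(w=5) 2-8(w=3) 3-4(w=3) 3-8(w=4) 4-6(w=7)}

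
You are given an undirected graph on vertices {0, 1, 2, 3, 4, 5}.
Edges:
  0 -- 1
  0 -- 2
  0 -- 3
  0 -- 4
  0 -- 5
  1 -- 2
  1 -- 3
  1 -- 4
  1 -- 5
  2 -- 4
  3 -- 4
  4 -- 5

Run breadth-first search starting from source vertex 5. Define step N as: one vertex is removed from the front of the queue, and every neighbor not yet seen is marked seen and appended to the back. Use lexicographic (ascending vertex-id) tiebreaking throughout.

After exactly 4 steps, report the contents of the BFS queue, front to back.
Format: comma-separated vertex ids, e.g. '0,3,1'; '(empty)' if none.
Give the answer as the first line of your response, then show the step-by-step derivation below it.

2,3

step 1: dequeue 5; queue=[0,1,4]; order=5
step 2: dequeue 0; queue=[1,4,2,3]; order=5,0
step 3: dequeue 1; queue=[4,2,3]; order=5,0,1
step 4: dequeue 4; queue=[2,3]; order=5,0,1,4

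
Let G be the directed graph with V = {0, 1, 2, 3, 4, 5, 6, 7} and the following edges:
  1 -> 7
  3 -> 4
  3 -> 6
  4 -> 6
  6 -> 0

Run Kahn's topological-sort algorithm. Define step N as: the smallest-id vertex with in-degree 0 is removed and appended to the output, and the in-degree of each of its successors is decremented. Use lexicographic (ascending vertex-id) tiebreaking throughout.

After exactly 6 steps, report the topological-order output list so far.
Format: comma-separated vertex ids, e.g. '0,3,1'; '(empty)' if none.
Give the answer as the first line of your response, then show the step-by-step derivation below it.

1,2,3,4,5,6

step 1: output 1; order=[1]; indeg=(1,0,0,0,1,0,2,0)
step 2: output 2; order=[1,2]; indeg=(1,0,0,0,1,0,2,0)
step 3: output 3; order=[1,2,3]; indeg=(1,0,0,0,0,0,1,0)
step 4: output 4; order=[1,2,3,4]; indeg=(1,0,0,0,0,0,0,0)
step 5: output 5; order=[1,2,3,4,5]; indeg=(1,0,0,0,0,0,0,0)
step 6: output 6; order=[1,2,3,4,5,6]; indeg=(0,0,0,0,0,0,0,0)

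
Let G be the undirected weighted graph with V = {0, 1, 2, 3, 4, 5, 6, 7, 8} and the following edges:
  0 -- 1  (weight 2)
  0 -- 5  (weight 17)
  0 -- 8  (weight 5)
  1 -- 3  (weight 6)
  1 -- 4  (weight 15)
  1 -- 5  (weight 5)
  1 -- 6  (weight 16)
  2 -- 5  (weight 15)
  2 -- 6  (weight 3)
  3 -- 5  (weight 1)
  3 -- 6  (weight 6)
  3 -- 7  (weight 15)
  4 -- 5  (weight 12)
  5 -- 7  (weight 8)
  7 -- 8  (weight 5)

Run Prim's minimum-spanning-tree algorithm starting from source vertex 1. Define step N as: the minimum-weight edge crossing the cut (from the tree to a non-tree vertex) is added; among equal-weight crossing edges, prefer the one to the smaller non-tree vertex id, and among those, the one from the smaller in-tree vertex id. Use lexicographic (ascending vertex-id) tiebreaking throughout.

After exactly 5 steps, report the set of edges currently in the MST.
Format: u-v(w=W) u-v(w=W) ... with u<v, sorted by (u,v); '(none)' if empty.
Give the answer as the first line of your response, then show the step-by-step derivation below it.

0-1(w=2) 0-8(w=5) 1-5(w=5) 3-5(w=1) 7-8(w=5)

step 1: add edge 0-1 (w=2); MST = {0-1(w=2)}
step 2: add edge 1-5 (w=5); MST = {0-1(w=2) 1-5(w=5)}
step 3: add edge 3-5 (w=1); MST = {0-1(w=2) 1-5(w=5) 3-5(w=1)}
step 4: add edge 0-8 (w=5); MST = {0-1(w=2) 0-8(w=5) 1-5(w=5) 3-5(w=1)}
step 5: add edge 7-8 (w=5); MST = {0-1(w=2) 0-8(w=5) 1-5(w=5) 3-5(w=1) 7-8(w=5)}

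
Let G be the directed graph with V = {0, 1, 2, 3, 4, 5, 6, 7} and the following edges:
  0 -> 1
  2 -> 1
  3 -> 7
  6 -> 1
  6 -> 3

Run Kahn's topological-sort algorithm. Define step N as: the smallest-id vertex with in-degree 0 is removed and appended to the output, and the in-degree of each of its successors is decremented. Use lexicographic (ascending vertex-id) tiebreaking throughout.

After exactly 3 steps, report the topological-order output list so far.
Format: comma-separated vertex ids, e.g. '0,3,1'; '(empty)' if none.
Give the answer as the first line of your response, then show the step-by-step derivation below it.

0,2,4

step 1: output 0; order=[0]; indeg=(0,2,0,1,0,0,0,1)
step 2: output 2; order=[0,2]; indeg=(0,1,0,1,0,0,0,1)
step 3: output 4; order=[0,2,4]; indeg=(0,1,0,1,0,0,0,1)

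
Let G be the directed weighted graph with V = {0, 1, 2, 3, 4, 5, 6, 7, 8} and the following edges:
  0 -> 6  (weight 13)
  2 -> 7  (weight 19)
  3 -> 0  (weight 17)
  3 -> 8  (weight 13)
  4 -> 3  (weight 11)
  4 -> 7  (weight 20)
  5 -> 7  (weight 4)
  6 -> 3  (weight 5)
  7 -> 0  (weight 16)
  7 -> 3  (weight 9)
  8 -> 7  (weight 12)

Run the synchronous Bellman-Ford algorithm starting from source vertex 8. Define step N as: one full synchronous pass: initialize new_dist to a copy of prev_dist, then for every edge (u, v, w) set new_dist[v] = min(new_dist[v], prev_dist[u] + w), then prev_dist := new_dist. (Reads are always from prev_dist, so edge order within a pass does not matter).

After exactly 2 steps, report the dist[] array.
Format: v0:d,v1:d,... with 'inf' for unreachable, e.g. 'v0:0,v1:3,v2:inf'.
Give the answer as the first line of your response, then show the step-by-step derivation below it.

v0:28,v1:inf,v2:inf,v3:21,v4:inf,v5:inf,v6:inf,v7:12,v8:0

step 1: dist = v0:inf,v1:inf,v2:inf,v3:inf,v4:inf,v5:inf,v6:inf,v7:12,v8:0
step 2: dist = v0:28,v1:inf,v2:inf,v3:21,v4:inf,v5:inf,v6:inf,v7:12,v8:0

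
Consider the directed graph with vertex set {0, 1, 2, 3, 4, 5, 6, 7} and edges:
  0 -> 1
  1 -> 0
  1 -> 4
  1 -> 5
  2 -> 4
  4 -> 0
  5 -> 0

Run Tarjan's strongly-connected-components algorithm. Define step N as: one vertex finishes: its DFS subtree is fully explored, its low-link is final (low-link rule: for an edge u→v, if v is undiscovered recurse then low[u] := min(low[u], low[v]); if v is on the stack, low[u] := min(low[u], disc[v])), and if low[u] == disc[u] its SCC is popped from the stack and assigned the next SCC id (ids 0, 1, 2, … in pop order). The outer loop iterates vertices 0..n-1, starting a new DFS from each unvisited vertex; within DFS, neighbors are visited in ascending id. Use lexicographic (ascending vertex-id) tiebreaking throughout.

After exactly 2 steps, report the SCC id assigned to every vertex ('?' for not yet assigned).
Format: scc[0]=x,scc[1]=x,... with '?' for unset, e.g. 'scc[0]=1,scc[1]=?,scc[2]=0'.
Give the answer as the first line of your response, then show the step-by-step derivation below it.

scc[0]=?,scc[1]=?,scc[2]=?,scc[3]=?,scc[4]=?,scc[5]=?,scc[6]=?,scc[7]=?

step 1: low=(low[0]=0,low[1]=0,low[2]=?,low[3]=?,low[4]=0,low[5]=?,low[6]=?,low[7]=?); scc=(scc[0]=?,scc[1]=?,scc[2]=?,scc[3]=?,scc[4]=?,scc[5]=?,scc[6]=?,scc[7]=?)
step 2: low=(low[0]=0,low[1]=0,low[2]=?,low[3]=?,low[4]=0,low[5]=0,low[6]=?,low[7]=?); scc=(scc[0]=?,scc[1]=?,scc[2]=?,scc[3]=?,scc[4]=?,scc[5]=?,scc[6]=?,scc[7]=?)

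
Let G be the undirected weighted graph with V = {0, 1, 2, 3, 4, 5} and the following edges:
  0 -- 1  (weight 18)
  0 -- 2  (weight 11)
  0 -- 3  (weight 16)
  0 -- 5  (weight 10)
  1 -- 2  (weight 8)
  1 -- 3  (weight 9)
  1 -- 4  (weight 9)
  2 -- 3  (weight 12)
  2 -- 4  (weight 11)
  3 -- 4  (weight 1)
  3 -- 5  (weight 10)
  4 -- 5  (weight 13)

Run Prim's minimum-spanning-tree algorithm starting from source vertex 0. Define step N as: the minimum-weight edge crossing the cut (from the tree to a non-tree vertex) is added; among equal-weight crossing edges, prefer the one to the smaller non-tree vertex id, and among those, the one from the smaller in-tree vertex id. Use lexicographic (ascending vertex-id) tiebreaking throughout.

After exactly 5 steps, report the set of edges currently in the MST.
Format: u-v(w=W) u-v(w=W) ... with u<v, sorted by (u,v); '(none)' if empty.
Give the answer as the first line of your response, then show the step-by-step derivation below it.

0-5(w=10) 1-2(w=8) 1-3(w=9) 3-4(w=1) 3-5(w=10)

step 1: add edge 0-5 (w=10); MST = {0-5(w=10)}
step 2: add edge 3-5 (w=10); MST = {0-5(w=10) 3-5(w=10)}
step 3: add edge 3-4 (w=1); MST = {0-5(w=10) 3-4(w=1) 3-5(w=10)}
step 4: add edge 1-3 (w=9); MST = {0-5(w=10) 1-3(w=9) 3-4(w=1) 3-5(w=10)}
step 5: add edge 1-2 (w=8); MST = {0-5(w=10) 1-2(w=8) 1-3(w=9) 3-4(w=1) 3-5(w=10)}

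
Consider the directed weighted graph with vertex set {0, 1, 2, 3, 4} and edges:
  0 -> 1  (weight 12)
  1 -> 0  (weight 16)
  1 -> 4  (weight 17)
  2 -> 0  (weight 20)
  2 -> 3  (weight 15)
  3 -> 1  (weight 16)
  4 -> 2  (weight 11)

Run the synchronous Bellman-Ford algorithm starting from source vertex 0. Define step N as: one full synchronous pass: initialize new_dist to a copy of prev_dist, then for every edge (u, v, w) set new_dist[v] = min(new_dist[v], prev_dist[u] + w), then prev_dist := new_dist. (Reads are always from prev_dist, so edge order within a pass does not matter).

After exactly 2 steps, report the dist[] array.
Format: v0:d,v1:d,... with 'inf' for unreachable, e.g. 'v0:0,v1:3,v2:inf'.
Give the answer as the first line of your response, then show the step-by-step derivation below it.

v0:0,v1:12,v2:inf,v3:inf,v4:29

step 1: dist = v0:0,v1:12,v2:inf,v3:inf,v4:inf
step 2: dist = v0:0,v1:12,v2:inf,v3:inf,v4:29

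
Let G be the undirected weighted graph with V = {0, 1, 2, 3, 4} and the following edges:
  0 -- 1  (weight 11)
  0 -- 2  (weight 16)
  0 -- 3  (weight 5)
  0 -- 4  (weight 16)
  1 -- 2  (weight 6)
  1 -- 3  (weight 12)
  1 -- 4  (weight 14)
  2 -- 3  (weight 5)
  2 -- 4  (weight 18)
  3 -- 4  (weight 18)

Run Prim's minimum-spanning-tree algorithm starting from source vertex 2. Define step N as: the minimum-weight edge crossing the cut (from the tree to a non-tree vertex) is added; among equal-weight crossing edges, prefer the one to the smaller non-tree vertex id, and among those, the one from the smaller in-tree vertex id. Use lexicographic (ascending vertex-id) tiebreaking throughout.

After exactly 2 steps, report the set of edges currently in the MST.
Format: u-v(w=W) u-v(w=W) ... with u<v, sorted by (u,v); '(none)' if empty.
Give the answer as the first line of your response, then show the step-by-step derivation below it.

0-3(w=5) 2-3(w=5)

step 1: add edge 2-3 (w=5); MST = {2-3(w=5)}
step 2: add edge 0-3 (w=5); MST = {0-3(w=5) 2-3(w=5)}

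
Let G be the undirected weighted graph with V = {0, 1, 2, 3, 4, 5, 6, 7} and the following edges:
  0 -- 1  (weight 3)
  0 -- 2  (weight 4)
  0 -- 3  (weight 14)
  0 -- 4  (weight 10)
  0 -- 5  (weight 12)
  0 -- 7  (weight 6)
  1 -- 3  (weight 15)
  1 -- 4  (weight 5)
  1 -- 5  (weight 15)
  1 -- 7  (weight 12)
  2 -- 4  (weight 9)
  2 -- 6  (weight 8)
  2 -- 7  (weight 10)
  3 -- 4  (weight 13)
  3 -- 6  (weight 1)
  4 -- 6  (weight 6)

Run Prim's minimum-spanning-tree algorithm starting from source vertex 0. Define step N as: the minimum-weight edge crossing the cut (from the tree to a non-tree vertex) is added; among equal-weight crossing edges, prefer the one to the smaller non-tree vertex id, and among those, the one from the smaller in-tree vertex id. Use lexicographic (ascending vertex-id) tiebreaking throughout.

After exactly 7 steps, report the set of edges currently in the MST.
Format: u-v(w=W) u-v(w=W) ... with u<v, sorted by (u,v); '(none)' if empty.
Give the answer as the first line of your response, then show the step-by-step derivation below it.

0-1(w=3) 0-2(w=4) 0-5(w=12) 0-7(w=6) 1-4(w=5) 3-6(w=1) 4-6(w=6)

step 1: add edge 0-1 (w=3); MST = {0-1(w=3)}
step 2: add edge 0-2 (w=4); MST = {0-1(w=3) 0-2(w=4)}
step 3: add edge 1-4 (w=5); MST = {0-1(w=3) 0-2(w=4) 1-4(w=5)}
step 4: add edge 4-6 (w=6); MST = {0-1(w=3) 0-2(w=4) 1-4(w=5) 4-6(w=6)}
step 5: add edge 3-6 (w=1); MST = {0-1(w=3) 0-2(w=4) 1-4(w=5) 3-6(w=1) 4-6(w=6)}
step 6: add edge 0-7 (w=6); MST = {0-1(w=3) 0-2(w=4) 0-7(w=6) 1-4(w=5) 3-6(w=1) 4-6(w=6)}
step 7: add edge 0-5 (w=12); MST = {0-1(w=3) 0-2(w=4) 0-5(w=12) 0-7(w=6) 1-4(w=5) 3-6(w=1) 4-6(w=6)}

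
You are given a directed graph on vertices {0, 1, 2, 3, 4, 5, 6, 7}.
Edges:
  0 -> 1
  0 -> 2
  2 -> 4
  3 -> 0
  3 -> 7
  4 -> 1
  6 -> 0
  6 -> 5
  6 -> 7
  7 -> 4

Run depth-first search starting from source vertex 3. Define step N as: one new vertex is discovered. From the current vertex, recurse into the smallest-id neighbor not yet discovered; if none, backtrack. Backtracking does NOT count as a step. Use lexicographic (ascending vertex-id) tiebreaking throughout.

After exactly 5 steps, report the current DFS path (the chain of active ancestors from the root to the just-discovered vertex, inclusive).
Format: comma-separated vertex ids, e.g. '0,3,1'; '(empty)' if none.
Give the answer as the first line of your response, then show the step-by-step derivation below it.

3,0,2,4

step 1: discover 3; path=3; order=3
step 2: discover 0; path=3>0; order=3,0
step 3: discover 1; path=3>0>1; order=3,0,1
step 4: discover 2; path=3>0>2; order=3,0,1,2
step 5: discover 4; path=3>0>2>4; order=3,0,1,2,4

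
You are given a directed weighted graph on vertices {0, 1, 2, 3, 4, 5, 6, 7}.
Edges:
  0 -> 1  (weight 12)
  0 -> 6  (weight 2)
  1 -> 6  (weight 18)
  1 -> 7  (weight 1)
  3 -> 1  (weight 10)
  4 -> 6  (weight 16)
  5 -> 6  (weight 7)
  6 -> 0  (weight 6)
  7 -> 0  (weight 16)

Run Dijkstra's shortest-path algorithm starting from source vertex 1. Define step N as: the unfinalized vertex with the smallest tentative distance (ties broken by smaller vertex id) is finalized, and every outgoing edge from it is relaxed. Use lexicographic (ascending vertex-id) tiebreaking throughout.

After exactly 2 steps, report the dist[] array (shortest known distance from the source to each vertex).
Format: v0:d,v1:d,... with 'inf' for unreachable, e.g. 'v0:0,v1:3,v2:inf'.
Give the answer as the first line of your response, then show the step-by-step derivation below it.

v0:17,v1:0,v2:inf,v3:inf,v4:inf,v5:inf,v6:18,v7:1

step 1: dist = v0:inf,v1:0,v2:inf,v3:inf,v4:inf,v5:inf,v6:18,v7:1
step 2: dist = v0:17,v1:0,v2:inf,v3:inf,v4:inf,v5:inf,v6:18,v7:1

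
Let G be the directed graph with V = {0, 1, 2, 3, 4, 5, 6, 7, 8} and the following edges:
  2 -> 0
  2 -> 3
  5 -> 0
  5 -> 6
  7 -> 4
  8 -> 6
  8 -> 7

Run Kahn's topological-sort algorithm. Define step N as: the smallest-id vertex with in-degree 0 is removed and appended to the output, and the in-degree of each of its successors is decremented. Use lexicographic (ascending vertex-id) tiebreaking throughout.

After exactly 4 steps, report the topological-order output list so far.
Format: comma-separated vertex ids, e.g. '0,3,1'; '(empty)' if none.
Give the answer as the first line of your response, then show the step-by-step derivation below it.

1,2,3,5

step 1: output 1; order=[1]; indeg=(2,0,0,1,1,0,2,1,0)
step 2: output 2; order=[1,2]; indeg=(1,0,0,0,1,0,2,1,0)
step 3: output 3; order=[1,2,3]; indeg=(1,0,0,0,1,0,2,1,0)
step 4: output 5; order=[1,2,3,5]; indeg=(0,0,0,0,1,0,1,1,0)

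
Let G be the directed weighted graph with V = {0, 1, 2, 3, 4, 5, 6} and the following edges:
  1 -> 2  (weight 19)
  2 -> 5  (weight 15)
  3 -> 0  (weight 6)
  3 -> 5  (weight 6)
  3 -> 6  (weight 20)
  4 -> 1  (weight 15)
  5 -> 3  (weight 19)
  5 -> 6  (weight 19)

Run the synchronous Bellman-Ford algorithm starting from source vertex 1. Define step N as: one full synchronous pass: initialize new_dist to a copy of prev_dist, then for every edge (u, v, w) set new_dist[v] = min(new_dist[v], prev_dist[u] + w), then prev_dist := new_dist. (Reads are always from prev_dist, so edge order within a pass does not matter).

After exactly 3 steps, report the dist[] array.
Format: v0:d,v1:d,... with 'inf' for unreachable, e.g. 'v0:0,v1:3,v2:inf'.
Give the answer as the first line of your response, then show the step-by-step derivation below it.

v0:inf,v1:0,v2:19,v3:53,v4:inf,v5:34,v6:53

step 1: dist = v0:inf,v1:0,v2:19,v3:inf,v4:inf,v5:inf,v6:inf
step 2: dist = v0:inf,v1:0,v2:19,v3:inf,v4:inf,v5:34,v6:inf
step 3: dist = v0:inf,v1:0,v2:19,v3:53,v4:inf,v5:34,v6:53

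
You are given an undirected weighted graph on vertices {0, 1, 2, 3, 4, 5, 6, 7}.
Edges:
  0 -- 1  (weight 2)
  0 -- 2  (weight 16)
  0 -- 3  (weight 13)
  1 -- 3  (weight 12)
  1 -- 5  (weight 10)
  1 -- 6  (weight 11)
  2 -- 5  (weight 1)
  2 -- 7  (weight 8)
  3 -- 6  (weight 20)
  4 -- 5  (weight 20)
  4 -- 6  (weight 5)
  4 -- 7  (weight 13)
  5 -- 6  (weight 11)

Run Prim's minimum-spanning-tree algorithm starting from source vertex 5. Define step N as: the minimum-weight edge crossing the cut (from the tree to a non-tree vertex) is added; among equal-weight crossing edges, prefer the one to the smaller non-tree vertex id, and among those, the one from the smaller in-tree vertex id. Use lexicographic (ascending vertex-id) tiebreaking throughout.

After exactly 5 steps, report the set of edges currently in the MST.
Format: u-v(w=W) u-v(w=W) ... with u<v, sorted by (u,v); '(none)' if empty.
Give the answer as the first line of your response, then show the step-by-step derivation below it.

0-1(w=2) 1-5(w=10) 1-6(w=11) 2-5(w=1) 2-7(w=8)

step 1: add edge 2-5 (w=1); MST = {2-5(w=1)}
step 2: add edge 2-7 (w=8); MST = {2-5(w=1) 2-7(w=8)}
step 3: add edge 1-5 (w=10); MST = {1-5(w=10) 2-5(w=1) 2-7(w=8)}
step 4: add edge 0-1 (w=2); MST = {0-1(w=2) 1-5(w=10) 2-5(w=1) 2-7(w=8)}
step 5: add edge 1-6 (w=11); MST = {0-1(w=2) 1-5(w=10) 1-6(w=11) 2-5(w=1) 2-7(w=8)}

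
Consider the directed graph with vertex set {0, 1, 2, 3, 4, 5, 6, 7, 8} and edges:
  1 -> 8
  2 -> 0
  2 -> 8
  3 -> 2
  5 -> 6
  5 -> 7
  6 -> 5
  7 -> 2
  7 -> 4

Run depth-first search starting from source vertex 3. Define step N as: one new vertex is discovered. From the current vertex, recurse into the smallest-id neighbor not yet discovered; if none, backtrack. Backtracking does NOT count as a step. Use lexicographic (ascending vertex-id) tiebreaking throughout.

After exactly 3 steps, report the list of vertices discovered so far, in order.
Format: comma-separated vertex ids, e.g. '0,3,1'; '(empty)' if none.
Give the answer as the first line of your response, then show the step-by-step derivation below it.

3,2,0

step 1: discover 3; path=3; order=3
step 2: discover 2; path=3>2; order=3,2
step 3: discover 0; path=3>2>0; order=3,2,0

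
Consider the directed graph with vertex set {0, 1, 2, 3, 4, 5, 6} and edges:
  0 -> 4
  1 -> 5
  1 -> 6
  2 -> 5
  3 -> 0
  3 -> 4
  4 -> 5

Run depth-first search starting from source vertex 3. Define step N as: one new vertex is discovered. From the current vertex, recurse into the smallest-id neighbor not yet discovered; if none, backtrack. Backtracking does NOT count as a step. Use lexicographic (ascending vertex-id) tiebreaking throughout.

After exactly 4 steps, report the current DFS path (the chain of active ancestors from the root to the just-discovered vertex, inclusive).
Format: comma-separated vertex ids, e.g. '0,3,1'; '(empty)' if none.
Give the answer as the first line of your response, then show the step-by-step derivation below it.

3,0,4,5

step 1: discover 3; path=3; order=3
step 2: discover 0; path=3>0; order=3,0
step 3: discover 4; path=3>0>4; order=3,0,4
step 4: discover 5; path=3>0>4>5; order=3,0,4,5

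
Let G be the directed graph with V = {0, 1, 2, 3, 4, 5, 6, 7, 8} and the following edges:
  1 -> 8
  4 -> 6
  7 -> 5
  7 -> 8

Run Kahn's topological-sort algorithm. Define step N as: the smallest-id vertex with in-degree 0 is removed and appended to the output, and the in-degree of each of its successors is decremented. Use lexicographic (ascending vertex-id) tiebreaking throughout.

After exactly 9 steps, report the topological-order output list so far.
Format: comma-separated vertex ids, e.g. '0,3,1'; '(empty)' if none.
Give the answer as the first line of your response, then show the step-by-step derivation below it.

0,1,2,3,4,6,7,5,8

step 1: output 0; order=[0]; indeg=(0,0,0,0,0,1,1,0,2)
step 2: output 1; order=[0,1]; indeg=(0,0,0,0,0,1,1,0,1)
step 3: output 2; order=[0,1,2]; indeg=(0,0,0,0,0,1,1,0,1)
step 4: output 3; order=[0,1,2,3]; indeg=(0,0,0,0,0,1,1,0,1)
step 5: output 4; order=[0,1,2,3,4]; indeg=(0,0,0,0,0,1,0,0,1)
step 6: output 6; order=[0,1,2,3,4,6]; indeg=(0,0,0,0,0,1,0,0,1)
step 7: output 7; order=[0,1,2,3,4,6,7]; indeg=(0,0,0,0,0,0,0,0,0)
step 8: output 5; order=[0,1,2,3,4,6,7,5]; indeg=(0,0,0,0,0,0,0,0,0)
step 9: output 8; order=[0,1,2,3,4,6,7,5,8]; indeg=(0,0,0,0,0,0,0,0,0)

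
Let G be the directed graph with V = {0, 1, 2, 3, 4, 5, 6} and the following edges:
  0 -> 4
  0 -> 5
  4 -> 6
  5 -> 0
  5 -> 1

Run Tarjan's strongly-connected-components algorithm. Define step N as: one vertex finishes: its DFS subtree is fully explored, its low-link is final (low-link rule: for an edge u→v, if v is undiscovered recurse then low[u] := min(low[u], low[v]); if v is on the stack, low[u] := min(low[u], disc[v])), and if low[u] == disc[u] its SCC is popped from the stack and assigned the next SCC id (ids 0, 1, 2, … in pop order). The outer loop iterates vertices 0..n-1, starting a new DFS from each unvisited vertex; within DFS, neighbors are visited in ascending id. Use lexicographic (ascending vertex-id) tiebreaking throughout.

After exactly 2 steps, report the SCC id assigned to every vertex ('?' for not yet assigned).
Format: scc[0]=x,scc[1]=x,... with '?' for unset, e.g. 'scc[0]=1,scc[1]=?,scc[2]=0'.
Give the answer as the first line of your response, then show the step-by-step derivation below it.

scc[0]=?,scc[1]=?,scc[2]=?,scc[3]=?,scc[4]=1,scc[5]=?,scc[6]=0

step 1: low=(low[0]=0,low[1]=?,low[2]=?,low[3]=?,low[4]=1,low[5]=?,low[6]=2); scc=(scc[0]=?,scc[1]=?,scc[2]=?,scc[3]=?,scc[4]=?,scc[5]=?,scc[6]=0)
step 2: low=(low[0]=0,low[1]=?,low[2]=?,low[3]=?,low[4]=1,low[5]=?,low[6]=2); scc=(scc[0]=?,scc[1]=?,scc[2]=?,scc[3]=?,scc[4]=1,scc[5]=?,scc[6]=0)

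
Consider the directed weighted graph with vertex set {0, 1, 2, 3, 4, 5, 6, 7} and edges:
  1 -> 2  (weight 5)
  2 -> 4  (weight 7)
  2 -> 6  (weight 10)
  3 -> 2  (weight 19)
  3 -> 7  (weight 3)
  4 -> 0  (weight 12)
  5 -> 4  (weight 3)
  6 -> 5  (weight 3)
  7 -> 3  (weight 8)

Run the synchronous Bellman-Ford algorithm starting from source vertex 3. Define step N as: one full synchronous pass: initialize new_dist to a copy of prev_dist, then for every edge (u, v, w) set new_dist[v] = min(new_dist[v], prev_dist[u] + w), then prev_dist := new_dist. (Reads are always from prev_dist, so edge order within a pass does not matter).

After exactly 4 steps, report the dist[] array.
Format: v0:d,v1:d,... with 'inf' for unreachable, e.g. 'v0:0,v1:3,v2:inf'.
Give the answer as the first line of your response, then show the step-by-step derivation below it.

v0:38,v1:inf,v2:19,v3:0,v4:26,v5:32,v6:29,v7:3

step 1: dist = v0:inf,v1:inf,v2:19,v3:0,v4:inf,v5:inf,v6:inf,v7:3
step 2: dist = v0:inf,v1:inf,v2:19,v3:0,v4:26,v5:inf,v6:29,v7:3
step 3: dist = v0:38,v1:inf,v2:19,v3:0,v4:26,v5:32,v6:29,v7:3
step 4: dist = v0:38,v1:inf,v2:19,v3:0,v4:26,v5:32,v6:29,v7:3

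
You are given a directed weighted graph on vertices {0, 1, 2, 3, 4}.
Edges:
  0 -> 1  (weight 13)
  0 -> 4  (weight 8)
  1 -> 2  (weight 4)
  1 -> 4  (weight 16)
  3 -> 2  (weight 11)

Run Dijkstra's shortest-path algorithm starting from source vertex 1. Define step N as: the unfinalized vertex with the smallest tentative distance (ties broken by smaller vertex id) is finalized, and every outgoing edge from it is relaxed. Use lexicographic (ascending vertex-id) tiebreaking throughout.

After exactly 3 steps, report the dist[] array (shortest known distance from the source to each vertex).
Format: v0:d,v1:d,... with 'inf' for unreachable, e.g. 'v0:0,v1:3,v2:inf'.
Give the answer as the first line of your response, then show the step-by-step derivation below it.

v0:inf,v1:0,v2:4,v3:inf,v4:16

step 1: dist = v0:inf,v1:0,v2:4,v3:inf,v4:16
step 2: dist = v0:inf,v1:0,v2:4,v3:inf,v4:16
step 3: dist = v0:inf,v1:0,v2:4,v3:inf,v4:16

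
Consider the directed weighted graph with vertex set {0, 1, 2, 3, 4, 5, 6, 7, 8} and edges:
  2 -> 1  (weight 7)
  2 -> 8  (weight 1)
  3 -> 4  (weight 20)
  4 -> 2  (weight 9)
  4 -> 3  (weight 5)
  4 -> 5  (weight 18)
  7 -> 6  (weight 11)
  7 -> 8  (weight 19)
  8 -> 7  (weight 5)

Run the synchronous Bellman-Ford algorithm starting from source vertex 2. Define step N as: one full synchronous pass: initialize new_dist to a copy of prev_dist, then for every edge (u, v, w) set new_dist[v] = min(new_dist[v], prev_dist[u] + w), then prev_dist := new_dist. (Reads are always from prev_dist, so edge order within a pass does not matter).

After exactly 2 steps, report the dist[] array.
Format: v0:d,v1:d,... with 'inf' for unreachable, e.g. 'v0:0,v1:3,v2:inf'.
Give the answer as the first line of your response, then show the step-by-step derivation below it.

v0:inf,v1:7,v2:0,v3:inf,v4:inf,v5:inf,v6:inf,v7:6,v8:1

step 1: dist = v0:inf,v1:7,v2:0,v3:inf,v4:inf,v5:inf,v6:inf,v7:inf,v8:1
step 2: dist = v0:inf,v1:7,v2:0,v3:inf,v4:inf,v5:inf,v6:inf,v7:6,v8:1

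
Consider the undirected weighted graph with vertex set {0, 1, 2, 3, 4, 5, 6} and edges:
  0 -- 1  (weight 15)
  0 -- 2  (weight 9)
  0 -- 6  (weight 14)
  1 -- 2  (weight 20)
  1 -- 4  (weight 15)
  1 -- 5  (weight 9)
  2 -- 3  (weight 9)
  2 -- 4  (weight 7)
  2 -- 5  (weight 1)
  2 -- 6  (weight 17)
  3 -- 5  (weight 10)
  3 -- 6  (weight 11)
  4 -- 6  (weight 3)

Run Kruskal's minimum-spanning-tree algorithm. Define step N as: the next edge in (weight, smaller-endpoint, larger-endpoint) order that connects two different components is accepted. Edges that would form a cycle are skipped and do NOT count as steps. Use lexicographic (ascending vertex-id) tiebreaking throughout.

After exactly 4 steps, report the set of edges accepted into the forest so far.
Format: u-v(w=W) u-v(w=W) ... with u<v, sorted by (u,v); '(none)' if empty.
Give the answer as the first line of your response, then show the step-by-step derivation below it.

0-2(w=9) 2-4(w=7) 2-5(w=1) 4-6(w=3)

step 1: add edge 2-5 (w=1); MST = {2-5(w=1)}
step 2: add edge 4-6 (w=3); MST = {2-5(w=1) 4-6(w=3)}
step 3: add edge 2-4 (w=7); MST = {2-4(w=7) 2-5(w=1) 4-6(w=3)}
step 4: add edge 0-2 (w=9); MST = {0-2(w=9) 2-4(w=7) 2-5(w=1) 4-6(w=3)}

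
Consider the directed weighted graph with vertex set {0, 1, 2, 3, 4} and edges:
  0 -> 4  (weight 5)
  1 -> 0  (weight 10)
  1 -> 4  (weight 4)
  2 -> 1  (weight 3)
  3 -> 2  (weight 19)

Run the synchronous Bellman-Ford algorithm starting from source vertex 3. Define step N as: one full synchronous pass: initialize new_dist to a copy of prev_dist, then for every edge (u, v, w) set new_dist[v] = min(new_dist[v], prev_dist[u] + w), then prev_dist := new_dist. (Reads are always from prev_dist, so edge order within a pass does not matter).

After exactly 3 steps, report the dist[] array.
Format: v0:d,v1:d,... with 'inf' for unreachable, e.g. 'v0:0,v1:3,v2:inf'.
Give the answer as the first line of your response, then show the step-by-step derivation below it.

v0:32,v1:22,v2:19,v3:0,v4:26

step 1: dist = v0:inf,v1:inf,v2:19,v3:0,v4:inf
step 2: dist = v0:inf,v1:22,v2:19,v3:0,v4:inf
step 3: dist = v0:32,v1:22,v2:19,v3:0,v4:26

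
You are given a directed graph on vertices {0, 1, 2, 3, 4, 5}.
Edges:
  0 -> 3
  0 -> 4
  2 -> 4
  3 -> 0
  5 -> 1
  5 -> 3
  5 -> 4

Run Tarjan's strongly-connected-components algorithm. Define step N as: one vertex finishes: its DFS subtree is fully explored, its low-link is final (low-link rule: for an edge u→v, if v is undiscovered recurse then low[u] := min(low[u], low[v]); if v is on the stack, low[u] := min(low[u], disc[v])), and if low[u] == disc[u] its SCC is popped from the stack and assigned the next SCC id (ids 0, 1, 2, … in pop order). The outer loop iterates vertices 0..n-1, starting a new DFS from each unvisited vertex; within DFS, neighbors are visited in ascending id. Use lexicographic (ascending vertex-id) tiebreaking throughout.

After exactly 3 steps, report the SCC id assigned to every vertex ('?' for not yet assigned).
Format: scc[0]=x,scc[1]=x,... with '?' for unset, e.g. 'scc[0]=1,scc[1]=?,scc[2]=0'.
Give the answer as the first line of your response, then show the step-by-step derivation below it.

scc[0]=1,scc[1]=?,scc[2]=?,scc[3]=1,scc[4]=0,scc[5]=?

step 1: low=(low[0]=0,low[1]=?,low[2]=?,low[3]=0,low[4]=?,low[5]=?); scc=(scc[0]=?,scc[1]=?,scc[2]=?,scc[3]=?,scc[4]=?,scc[5]=?)
step 2: low=(low[0]=0,low[1]=?,low[2]=?,low[3]=0,low[4]=2,low[5]=?); scc=(scc[0]=?,scc[1]=?,scc[2]=?,scc[3]=?,scc[4]=0,scc[5]=?)
step 3: low=(low[0]=0,low[1]=?,low[2]=?,low[3]=0,low[4]=2,low[5]=?); scc=(scc[0]=1,scc[1]=?,scc[2]=?,scc[3]=1,scc[4]=0,scc[5]=?)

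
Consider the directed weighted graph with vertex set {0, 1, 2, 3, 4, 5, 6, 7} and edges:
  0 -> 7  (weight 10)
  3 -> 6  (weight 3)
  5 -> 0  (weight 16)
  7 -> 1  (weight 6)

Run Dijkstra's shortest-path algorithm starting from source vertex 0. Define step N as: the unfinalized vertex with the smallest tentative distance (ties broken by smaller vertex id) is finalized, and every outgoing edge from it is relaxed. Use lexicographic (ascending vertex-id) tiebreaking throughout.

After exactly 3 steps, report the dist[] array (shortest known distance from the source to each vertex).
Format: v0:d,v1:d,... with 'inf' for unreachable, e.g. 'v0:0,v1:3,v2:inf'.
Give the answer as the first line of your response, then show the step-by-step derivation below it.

v0:0,v1:16,v2:inf,v3:inf,v4:inf,v5:inf,v6:inf,v7:10

step 1: dist = v0:0,v1:inf,v2:inf,v3:inf,v4:inf,v5:inf,v6:inf,v7:10
step 2: dist = v0:0,v1:16,v2:inf,v3:inf,v4:inf,v5:inf,v6:inf,v7:10
step 3: dist = v0:0,v1:16,v2:inf,v3:inf,v4:inf,v5:inf,v6:inf,v7:10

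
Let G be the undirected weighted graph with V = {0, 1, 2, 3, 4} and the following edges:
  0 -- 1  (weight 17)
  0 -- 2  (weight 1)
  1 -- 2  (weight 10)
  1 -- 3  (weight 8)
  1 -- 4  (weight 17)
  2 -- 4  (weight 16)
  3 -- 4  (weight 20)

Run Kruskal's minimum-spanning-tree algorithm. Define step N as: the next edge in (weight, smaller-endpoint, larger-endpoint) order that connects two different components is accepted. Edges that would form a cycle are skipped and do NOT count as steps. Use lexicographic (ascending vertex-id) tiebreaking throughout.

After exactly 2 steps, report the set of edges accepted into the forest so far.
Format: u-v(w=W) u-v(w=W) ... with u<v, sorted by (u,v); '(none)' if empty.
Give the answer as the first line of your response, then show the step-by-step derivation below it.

0-2(w=1) 1-3(w=8)

step 1: add edge 0-2 (w=1); MST = {0-2(w=1)}
step 2: add edge 1-3 (w=8); MST = {0-2(w=1) 1-3(w=8)}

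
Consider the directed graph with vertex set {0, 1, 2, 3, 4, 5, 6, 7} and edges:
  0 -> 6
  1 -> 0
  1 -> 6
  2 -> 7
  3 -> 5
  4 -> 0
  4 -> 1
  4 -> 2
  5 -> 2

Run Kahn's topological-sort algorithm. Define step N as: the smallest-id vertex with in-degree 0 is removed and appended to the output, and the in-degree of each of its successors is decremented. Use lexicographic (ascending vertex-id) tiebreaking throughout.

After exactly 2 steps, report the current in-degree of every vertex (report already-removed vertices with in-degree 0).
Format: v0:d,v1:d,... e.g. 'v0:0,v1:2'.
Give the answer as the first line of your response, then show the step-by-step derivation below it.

v0:1,v1:0,v2:1,v3:0,v4:0,v5:0,v6:2,v7:1

step 1: output 3; order=[3]; indeg=(2,1,2,0,0,0,2,1)
step 2: output 4; order=[3,4]; indeg=(1,0,1,0,0,0,2,1)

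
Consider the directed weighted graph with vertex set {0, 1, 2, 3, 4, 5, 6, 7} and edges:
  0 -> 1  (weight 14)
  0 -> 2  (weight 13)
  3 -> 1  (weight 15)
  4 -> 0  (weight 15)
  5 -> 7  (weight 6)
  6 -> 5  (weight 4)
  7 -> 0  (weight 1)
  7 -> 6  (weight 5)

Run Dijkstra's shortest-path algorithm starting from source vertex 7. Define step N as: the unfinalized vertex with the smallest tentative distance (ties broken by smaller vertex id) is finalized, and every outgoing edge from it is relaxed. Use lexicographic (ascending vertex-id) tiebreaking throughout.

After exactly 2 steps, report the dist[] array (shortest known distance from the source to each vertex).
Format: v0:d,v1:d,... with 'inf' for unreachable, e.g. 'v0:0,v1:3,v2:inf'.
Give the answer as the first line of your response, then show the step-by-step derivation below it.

v0:1,v1:15,v2:14,v3:inf,v4:inf,v5:inf,v6:5,v7:0

step 1: dist = v0:1,v1:inf,v2:inf,v3:inf,v4:inf,v5:inf,v6:5,v7:0
step 2: dist = v0:1,v1:15,v2:14,v3:inf,v4:inf,v5:inf,v6:5,v7:0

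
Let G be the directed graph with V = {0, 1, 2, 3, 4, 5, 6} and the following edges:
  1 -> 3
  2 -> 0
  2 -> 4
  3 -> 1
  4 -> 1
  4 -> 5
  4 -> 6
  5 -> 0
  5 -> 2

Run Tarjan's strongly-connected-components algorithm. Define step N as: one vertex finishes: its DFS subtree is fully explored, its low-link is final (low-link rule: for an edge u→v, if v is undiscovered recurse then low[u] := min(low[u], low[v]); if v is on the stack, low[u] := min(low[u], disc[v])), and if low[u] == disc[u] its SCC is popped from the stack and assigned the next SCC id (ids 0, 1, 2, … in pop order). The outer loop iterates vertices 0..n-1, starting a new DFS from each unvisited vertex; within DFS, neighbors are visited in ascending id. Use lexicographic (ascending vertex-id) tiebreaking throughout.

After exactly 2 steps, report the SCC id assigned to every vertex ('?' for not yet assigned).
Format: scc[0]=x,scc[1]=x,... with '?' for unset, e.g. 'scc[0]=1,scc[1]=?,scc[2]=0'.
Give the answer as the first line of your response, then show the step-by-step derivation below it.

scc[0]=0,scc[1]=?,scc[2]=?,scc[3]=?,scc[4]=?,scc[5]=?,scc[6]=?

step 1: low=(low[0]=0,low[1]=?,low[2]=?,low[3]=?,low[4]=?,low[5]=?,low[6]=?); scc=(scc[0]=0,scc[1]=?,scc[2]=?,scc[3]=?,scc[4]=?,scc[5]=?,scc[6]=?)
step 2: low=(low[0]=0,low[1]=1,low[2]=?,low[3]=1,low[4]=?,low[5]=?,low[6]=?); scc=(scc[0]=0,scc[1]=?,scc[2]=?,scc[3]=?,scc[4]=?,scc[5]=?,scc[6]=?)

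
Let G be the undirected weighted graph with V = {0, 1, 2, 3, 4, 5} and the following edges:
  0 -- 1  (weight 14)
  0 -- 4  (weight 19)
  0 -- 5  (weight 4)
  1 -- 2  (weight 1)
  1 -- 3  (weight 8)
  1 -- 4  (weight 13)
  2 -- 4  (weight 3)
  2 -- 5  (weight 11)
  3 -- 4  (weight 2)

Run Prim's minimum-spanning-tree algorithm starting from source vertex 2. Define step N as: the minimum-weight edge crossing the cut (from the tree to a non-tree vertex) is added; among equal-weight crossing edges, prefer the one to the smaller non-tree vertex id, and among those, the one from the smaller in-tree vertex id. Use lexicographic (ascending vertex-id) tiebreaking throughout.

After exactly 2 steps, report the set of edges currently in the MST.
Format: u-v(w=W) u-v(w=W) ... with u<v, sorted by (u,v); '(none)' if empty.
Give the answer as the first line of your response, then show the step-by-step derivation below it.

1-2(w=1) 2-4(w=3)

step 1: add edge 1-2 (w=1); MST = {1-2(w=1)}
step 2: add edge 2-4 (w=3); MST = {1-2(w=1) 2-4(w=3)}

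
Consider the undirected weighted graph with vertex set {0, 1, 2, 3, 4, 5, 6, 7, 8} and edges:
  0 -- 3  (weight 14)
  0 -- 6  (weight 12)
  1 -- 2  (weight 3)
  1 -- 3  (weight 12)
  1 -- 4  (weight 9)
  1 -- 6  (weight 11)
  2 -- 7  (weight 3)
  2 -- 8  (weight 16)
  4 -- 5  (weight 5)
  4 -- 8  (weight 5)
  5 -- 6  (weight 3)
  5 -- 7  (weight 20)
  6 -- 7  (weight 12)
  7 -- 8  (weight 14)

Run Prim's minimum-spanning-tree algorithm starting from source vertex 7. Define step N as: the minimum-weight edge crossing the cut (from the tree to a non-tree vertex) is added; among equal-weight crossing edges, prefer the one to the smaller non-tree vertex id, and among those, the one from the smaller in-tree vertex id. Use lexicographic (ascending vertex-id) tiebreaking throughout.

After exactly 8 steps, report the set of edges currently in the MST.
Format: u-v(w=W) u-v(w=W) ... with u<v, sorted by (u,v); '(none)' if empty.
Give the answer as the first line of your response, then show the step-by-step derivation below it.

0-6(w=12) 1-2(w=3) 1-3(w=12) 1-4(w=9) 2-7(w=3) 4-5(w=5) 4-8(w=5) 5-6(w=3)

step 1: add edge 2-7 (w=3); MST = {2-7(w=3)}
step 2: add edge 1-2 (w=3); MST = {1-2(w=3) 2-7(w=3)}
step 3: add edge 1-4 (w=9); MST = {1-2(w=3) 1-4(w=9) 2-7(w=3)}
step 4: add edge 4-5 (w=5); MST = {1-2(w=3) 1-4(w=9) 2-7(w=3) 4-5(w=5)}
step 5: add edge 5-6 (w=3); MST = {1-2(w=3) 1-4(w=9) 2-7(w=3) 4-5(w=5) 5-6(w=3)}
step 6: add edge 4-8 (w=5); MST = {1-2(w=3) 1-4(w=9) 2-7(w=3) 4-5(w=5) 4-8(w=5) 5-6(w=3)}
step 7: add edge 0-6 (w=12); MST = {0-6(w=12) 1-2(w=3) 1-4(w=9) 2-7(w=3) 4-5(w=5) 4-8(w=5) 5-6(w=3)}
step 8: add edge 1-3 (w=12); MST = {0-6(w=12) 1-2(w=3) 1-3(w=12) 1-4(w=9) 2-7(w=3) 4-5(w=5) 4-8(w=5) 5-6(w=3)}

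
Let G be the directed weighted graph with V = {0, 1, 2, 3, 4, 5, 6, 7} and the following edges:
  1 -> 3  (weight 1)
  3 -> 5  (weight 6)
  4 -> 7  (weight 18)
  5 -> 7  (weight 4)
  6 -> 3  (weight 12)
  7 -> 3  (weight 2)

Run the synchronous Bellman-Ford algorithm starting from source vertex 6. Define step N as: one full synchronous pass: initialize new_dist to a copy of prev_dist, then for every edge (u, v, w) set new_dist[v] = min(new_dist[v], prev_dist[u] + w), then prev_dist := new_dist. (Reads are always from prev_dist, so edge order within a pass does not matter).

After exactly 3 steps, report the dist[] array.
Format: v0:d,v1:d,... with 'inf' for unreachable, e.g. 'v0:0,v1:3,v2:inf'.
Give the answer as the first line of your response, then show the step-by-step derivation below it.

v0:inf,v1:inf,v2:inf,v3:12,v4:inf,v5:18,v6:0,v7:22

step 1: dist = v0:inf,v1:inf,v2:inf,v3:12,v4:inf,v5:inf,v6:0,v7:inf
step 2: dist = v0:inf,v1:inf,v2:inf,v3:12,v4:inf,v5:18,v6:0,v7:inf
step 3: dist = v0:inf,v1:inf,v2:inf,v3:12,v4:inf,v5:18,v6:0,v7:22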